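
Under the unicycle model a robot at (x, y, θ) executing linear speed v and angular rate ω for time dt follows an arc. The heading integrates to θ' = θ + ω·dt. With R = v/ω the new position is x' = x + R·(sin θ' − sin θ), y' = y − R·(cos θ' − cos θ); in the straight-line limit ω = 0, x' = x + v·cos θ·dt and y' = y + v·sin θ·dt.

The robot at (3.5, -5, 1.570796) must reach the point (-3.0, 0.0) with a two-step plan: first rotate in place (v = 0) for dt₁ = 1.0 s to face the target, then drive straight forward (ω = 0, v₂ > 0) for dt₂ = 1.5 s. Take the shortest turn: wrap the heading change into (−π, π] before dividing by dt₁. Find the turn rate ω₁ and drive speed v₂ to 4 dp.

heading to target = atan2(0−-5, -3−3.5) = 2.4859
Δθ = wrap(2.4859 − 1.5708) = 0.9151; ω₁ = Δθ/dt₁ = 0.9151
distance = √((-3−3.5)² + (0−-5)²) = 8.2006; v₂ = distance/dt₂ = 5.4671

ω₁ = 0.9151, v₂ = 5.4671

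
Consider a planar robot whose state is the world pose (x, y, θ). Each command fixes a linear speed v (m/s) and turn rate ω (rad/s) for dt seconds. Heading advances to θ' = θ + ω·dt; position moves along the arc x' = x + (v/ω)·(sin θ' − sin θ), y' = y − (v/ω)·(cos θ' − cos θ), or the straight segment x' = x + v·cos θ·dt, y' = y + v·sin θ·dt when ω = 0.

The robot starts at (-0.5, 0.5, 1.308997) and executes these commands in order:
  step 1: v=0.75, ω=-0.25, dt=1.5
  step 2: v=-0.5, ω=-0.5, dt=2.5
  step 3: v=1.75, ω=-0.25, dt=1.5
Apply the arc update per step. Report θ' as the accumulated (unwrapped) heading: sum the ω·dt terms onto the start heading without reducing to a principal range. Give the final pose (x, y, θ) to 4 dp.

step 1: θ'=0.9340 (R=-3.0000) → pose (-0.0142, 1.5074, 0.9340)
step 2: θ'=-0.3160 (R=1.0000) → pose (-1.1290, 1.1516, -0.3160)
step 3: θ'=-0.6910 (R=-7.0000) → pose (1.1568, -0.1076, -0.6910)

(1.1568, -0.1076, -0.6910)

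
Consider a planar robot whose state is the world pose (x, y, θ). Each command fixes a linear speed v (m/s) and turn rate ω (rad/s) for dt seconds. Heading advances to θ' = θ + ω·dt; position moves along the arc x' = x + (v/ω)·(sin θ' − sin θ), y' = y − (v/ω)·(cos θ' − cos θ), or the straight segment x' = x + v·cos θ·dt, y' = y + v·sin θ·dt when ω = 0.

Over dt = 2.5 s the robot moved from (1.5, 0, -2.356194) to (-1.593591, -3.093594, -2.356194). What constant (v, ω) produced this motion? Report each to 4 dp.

v = 1.7500, ω = 0.0000

Δθ = -2.356194 − -2.356194 = 0.000000
ω = Δθ/dt = 0.000000/2.5 = 0.0000
ω = 0 → v = (Δx·cos θ + Δy·sin θ)/dt = 1.7500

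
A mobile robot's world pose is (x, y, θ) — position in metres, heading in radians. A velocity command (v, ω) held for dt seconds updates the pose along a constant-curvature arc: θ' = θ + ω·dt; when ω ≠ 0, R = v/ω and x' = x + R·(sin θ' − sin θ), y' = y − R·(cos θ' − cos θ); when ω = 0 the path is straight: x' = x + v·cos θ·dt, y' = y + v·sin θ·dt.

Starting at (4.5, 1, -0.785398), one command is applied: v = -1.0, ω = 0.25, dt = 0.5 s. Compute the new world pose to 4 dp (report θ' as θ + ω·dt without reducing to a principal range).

θ' = -0.7854 + 0.25·0.5 = -0.6604
R = v/ω = -1.0/0.25 = -4.0000
x' = 4.5 + -4.0000·(sin -0.6604 − sin -0.7854) = 4.1253
y' = 1 − -4.0000·(cos -0.6604 − cos -0.7854) = 1.3306

(4.1253, 1.3306, -0.6604)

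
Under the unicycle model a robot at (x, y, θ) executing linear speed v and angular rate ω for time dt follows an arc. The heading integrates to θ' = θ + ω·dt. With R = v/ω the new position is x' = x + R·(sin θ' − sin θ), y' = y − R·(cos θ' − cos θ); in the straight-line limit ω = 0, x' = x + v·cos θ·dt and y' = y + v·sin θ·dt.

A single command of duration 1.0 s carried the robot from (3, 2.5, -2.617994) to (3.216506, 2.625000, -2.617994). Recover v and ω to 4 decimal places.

Δθ = -2.617994 − -2.617994 = 0.000000
ω = Δθ/dt = 0.000000/1.0 = 0.0000
ω = 0 → v = (Δx·cos θ + Δy·sin θ)/dt = -0.2500

v = -0.2500, ω = 0.0000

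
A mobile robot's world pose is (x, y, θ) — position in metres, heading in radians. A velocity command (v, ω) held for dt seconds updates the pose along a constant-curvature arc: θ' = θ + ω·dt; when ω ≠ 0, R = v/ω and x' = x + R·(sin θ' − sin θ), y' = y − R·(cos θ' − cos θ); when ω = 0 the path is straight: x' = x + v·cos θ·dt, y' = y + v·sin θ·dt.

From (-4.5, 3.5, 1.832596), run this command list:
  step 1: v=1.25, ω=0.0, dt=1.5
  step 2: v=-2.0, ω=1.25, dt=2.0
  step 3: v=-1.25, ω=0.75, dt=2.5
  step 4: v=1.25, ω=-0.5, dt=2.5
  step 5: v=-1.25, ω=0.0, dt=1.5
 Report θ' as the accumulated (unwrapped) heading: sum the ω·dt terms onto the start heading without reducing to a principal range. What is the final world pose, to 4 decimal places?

step 1: θ'=1.8326 (straight) → pose (-4.9853, 5.3111, 1.8326)
step 2: θ'=4.3326 (R=-1.6000) → pose (-1.9538, 5.1321, 4.3326)
step 3: θ'=6.2076 (R=-1.6667) → pose (-3.3759, 7.4118, 6.2076)
step 4: θ'=4.9576 (R=-2.5000) → pose (-1.1394, 5.5259, 4.9576)
step 5: θ'=4.9576 (straight) → pose (-1.5946, 7.3448, 4.9576)

(-1.5946, 7.3448, 4.9576)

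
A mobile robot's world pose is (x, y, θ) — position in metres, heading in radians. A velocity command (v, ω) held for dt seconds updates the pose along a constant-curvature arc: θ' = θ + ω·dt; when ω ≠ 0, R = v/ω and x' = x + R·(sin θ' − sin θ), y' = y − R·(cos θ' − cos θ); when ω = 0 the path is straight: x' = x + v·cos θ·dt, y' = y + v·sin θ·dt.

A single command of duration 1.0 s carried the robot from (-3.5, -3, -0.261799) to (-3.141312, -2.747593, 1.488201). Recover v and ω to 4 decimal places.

Δθ = 1.488201 − -0.261799 = 1.750000
ω = Δθ/dt = 1.750000/1.0 = 1.7500
R = Δx/(sin θ' − sin θ) = 0.2857
v = R·ω = 0.2857·1.7500 = 0.5000

v = 0.5000, ω = 1.7500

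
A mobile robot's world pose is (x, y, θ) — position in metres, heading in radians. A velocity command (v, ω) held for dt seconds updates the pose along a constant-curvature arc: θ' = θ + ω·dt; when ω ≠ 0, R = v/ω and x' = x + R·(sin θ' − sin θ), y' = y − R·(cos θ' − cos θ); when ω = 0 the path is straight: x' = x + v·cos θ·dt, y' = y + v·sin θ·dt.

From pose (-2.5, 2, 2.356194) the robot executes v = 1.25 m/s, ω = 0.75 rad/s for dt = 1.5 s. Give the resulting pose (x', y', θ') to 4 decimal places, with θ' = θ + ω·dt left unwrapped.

(-4.2337, 2.3930, 3.4812)

θ' = 2.3562 + 0.75·1.5 = 3.4812
R = v/ω = 1.25/0.75 = 1.6667
x' = -2.5 + 1.6667·(sin 3.4812 − sin 2.3562) = -4.2337
y' = 2 − 1.6667·(cos 3.4812 − cos 2.3562) = 2.3930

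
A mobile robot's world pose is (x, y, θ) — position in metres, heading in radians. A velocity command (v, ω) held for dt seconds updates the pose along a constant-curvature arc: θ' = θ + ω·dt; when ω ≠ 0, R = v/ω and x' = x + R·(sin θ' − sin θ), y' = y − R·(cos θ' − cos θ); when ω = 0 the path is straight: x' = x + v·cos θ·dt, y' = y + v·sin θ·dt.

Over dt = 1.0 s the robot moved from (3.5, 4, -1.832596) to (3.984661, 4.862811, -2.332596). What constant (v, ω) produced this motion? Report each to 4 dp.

Δθ = -2.332596 − -1.832596 = -0.500000
ω = Δθ/dt = -0.500000/1.0 = -0.5000
R = −Δy/(cos θ' − cos θ) = 2.0000
v = R·ω = 2.0000·-0.5000 = -1.0000

v = -1.0000, ω = -0.5000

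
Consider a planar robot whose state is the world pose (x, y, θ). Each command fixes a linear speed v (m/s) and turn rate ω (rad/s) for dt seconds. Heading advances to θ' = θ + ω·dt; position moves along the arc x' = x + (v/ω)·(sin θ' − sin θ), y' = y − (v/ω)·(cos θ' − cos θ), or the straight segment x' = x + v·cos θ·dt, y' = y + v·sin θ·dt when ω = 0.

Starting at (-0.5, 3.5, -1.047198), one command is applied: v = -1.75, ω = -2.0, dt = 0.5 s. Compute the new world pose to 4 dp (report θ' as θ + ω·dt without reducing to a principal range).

(-0.5198, 4.3388, -2.0472)

θ' = -1.0472 + -2.0·0.5 = -2.0472
R = v/ω = -1.75/-2.0 = 0.8750
x' = -0.5 + 0.8750·(sin -2.0472 − sin -1.0472) = -0.5198
y' = 3.5 − 0.8750·(cos -2.0472 − cos -1.0472) = 4.3388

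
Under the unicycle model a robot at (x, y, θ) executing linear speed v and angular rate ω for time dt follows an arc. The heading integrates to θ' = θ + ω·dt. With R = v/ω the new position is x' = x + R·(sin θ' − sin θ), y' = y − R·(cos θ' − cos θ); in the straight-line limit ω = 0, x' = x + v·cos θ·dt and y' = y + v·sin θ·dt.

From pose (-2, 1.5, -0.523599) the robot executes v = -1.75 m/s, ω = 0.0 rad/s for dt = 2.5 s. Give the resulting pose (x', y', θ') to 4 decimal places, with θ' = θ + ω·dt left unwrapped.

(-5.7889, 3.6875, -0.5236)

θ' = -0.5236 + 0.0·2.5 = -0.5236
ω = 0 → straight: x' = -2 + -1.75·cos(-0.5236)·2.5 = -5.7889
y' = 1.5 + -1.75·sin(-0.5236)·2.5 = 3.6875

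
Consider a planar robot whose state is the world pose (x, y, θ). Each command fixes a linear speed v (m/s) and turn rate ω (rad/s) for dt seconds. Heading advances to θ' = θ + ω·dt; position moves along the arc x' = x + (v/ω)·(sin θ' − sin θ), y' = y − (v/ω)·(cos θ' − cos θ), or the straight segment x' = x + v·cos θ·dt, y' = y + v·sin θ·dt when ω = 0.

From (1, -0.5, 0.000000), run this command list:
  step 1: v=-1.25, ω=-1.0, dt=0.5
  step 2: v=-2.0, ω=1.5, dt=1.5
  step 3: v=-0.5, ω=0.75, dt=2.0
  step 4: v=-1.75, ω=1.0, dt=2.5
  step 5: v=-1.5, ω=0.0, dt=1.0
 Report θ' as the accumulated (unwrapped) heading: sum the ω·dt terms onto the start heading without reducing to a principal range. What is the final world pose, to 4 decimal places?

(-1.4140, 1.7106, 5.7500)

step 1: θ'=-0.5000 (R=1.2500) → pose (0.4007, -0.3470, -0.5000)
step 2: θ'=1.7500 (R=-1.3333) → pose (-1.5505, -1.7547, 1.7500)
step 3: θ'=3.2500 (R=-0.6667) → pose (-0.8224, -2.2987, 3.2500)
step 4: θ'=5.7500 (R=-1.7500) → pose (-0.1222, 0.9481, 5.7500)
step 5: θ'=5.7500 (straight) → pose (-1.4140, 1.7106, 5.7500)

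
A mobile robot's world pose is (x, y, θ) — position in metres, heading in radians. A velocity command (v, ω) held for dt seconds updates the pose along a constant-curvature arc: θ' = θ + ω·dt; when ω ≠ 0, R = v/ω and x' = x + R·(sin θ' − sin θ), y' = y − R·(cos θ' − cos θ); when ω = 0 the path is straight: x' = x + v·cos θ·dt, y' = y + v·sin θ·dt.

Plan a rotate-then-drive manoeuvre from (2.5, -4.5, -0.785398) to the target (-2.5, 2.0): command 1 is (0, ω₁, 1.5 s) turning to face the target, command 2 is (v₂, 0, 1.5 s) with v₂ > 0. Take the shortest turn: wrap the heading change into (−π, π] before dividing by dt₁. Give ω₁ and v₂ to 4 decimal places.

ω₁ = 2.0079, v₂ = 5.4671

heading to target = atan2(2−-4.5, -2.5−2.5) = 2.2265
Δθ = wrap(2.2265 − -0.7854) = 3.0119; ω₁ = Δθ/dt₁ = 2.0079
distance = √((-2.5−2.5)² + (2−-4.5)²) = 8.2006; v₂ = distance/dt₂ = 5.4671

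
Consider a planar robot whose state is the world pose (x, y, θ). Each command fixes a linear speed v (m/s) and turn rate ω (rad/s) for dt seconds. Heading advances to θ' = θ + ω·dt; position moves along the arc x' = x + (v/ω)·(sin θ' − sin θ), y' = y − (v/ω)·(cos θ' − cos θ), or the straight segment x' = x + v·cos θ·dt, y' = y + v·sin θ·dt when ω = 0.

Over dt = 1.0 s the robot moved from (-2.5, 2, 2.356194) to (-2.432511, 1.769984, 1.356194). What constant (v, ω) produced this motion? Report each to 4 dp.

Δθ = 1.356194 − 2.356194 = -1.000000
ω = Δθ/dt = -1.000000/1.0 = -1.0000
R = −Δy/(cos θ' − cos θ) = 0.2500
v = R·ω = 0.2500·-1.0000 = -0.2500

v = -0.2500, ω = -1.0000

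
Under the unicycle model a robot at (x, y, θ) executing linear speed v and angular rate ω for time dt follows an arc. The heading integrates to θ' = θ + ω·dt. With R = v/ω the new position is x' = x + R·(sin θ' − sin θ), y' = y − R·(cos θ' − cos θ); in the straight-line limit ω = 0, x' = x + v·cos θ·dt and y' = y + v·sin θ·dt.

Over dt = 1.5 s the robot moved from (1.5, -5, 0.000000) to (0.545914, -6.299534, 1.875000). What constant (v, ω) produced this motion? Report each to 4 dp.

Δθ = 1.875000 − 0.000000 = 1.875000
ω = Δθ/dt = 1.875000/1.5 = 1.2500
R = −Δy/(cos θ' − cos θ) = -1.0000
v = R·ω = -1.0000·1.2500 = -1.2500

v = -1.2500, ω = 1.2500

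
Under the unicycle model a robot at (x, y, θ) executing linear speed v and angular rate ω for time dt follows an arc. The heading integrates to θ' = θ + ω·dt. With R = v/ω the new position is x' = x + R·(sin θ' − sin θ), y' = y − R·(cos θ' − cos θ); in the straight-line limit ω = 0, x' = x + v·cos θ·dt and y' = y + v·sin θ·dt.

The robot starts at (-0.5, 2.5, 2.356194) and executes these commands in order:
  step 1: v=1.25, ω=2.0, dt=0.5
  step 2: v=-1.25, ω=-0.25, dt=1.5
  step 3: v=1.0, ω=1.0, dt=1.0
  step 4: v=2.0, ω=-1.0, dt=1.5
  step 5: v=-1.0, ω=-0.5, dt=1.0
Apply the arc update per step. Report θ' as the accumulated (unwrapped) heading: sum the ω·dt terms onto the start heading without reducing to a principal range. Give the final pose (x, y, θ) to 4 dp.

step 1: θ'=3.3562 (R=0.6250) → pose (-1.0750, 2.6687, 3.3562)
step 2: θ'=2.9812 (R=5.0000) → pose (0.7883, 2.7192, 2.9812)
step 3: θ'=3.9812 (R=1.0000) → pose (-0.1158, 2.3998, 3.9812)
step 4: θ'=2.4812 (R=-2.0000) → pose (-2.8314, 2.1559, 2.4812)
step 5: θ'=1.9812 (R=2.0000) → pose (-2.2243, 1.3743, 1.9812)

(-2.2243, 1.3743, 1.9812)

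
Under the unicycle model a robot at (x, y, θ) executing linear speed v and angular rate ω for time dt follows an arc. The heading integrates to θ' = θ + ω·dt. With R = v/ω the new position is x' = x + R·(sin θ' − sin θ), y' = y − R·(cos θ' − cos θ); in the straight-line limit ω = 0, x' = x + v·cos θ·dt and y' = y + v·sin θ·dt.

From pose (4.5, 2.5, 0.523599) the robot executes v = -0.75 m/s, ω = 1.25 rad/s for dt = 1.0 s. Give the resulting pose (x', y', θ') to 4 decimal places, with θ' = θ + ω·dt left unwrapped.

(4.2123, 1.8595, 1.7736)

θ' = 0.5236 + 1.25·1.0 = 1.7736
R = v/ω = -0.75/1.25 = -0.6000
x' = 4.5 + -0.6000·(sin 1.7736 − sin 0.5236) = 4.2123
y' = 2.5 − -0.6000·(cos 1.7736 − cos 0.5236) = 1.8595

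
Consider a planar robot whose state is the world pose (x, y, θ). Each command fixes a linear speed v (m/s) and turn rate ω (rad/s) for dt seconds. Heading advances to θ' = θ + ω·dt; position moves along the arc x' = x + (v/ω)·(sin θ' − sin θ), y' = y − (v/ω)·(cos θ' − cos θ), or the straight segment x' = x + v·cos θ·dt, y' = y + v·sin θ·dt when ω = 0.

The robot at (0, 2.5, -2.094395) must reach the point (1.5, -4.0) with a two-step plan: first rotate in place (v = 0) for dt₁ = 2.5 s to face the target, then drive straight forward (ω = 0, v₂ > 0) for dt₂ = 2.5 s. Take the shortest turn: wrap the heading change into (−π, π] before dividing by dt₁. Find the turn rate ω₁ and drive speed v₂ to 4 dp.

heading to target = atan2(-4−2.5, 1.5−0) = -1.3440
Δθ = wrap(-1.3440 − -2.0944) = 0.7504; ω₁ = Δθ/dt₁ = 0.3002
distance = √((1.5−0)² + (-4−2.5)²) = 6.6708; v₂ = distance/dt₂ = 2.6683

ω₁ = 0.3002, v₂ = 2.6683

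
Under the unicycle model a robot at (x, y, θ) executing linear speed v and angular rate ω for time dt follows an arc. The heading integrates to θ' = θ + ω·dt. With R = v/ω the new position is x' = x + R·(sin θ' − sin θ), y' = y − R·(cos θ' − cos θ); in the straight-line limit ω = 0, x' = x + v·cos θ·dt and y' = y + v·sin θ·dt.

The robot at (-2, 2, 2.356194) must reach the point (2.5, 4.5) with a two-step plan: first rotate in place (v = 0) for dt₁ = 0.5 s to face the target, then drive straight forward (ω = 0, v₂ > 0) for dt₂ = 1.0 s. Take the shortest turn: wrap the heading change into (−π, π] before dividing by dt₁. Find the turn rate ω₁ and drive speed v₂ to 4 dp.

ω₁ = -3.6982, v₂ = 5.1478

heading to target = atan2(4.5−2, 2.5−-2) = 0.5071
Δθ = wrap(0.5071 − 2.3562) = -1.8491; ω₁ = Δθ/dt₁ = -3.6982
distance = √((2.5−-2)² + (4.5−2)²) = 5.1478; v₂ = distance/dt₂ = 5.1478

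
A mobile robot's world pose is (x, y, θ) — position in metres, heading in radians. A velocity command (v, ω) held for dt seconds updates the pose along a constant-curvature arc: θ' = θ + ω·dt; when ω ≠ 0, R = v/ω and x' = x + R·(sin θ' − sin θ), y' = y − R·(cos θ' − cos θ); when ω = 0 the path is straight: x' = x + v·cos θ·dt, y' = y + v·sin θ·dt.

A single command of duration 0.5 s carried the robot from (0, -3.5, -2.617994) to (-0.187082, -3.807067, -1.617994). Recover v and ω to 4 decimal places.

v = 0.7500, ω = 2.0000

Δθ = -1.617994 − -2.617994 = 1.000000
ω = Δθ/dt = 1.000000/0.5 = 2.0000
R = −Δy/(cos θ' − cos θ) = 0.3750
v = R·ω = 0.3750·2.0000 = 0.7500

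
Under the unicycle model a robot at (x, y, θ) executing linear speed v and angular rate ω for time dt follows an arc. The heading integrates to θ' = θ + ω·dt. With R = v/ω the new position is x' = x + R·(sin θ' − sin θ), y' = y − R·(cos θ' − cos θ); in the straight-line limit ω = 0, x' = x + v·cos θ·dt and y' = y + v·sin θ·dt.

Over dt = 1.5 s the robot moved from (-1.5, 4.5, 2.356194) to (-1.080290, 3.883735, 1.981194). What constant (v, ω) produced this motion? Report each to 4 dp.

v = -0.5000, ω = -0.2500

Δθ = 1.981194 − 2.356194 = -0.375000
ω = Δθ/dt = -0.375000/1.5 = -0.2500
R = −Δy/(cos θ' − cos θ) = 2.0000
v = R·ω = 2.0000·-0.2500 = -0.5000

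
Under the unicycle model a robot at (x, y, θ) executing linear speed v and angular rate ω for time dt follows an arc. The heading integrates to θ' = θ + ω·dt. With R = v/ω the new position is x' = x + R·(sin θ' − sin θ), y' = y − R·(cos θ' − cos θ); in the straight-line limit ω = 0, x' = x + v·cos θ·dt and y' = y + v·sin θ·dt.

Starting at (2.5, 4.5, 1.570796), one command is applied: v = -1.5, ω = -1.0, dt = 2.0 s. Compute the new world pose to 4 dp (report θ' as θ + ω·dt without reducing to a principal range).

θ' = 1.5708 + -1.0·2.0 = -0.4292
R = v/ω = -1.5/-1.0 = 1.5000
x' = 2.5 + 1.5000·(sin -0.4292 − sin 1.5708) = 0.3758
y' = 4.5 − 1.5000·(cos -0.4292 − cos 1.5708) = 3.1361

(0.3758, 3.1361, -0.4292)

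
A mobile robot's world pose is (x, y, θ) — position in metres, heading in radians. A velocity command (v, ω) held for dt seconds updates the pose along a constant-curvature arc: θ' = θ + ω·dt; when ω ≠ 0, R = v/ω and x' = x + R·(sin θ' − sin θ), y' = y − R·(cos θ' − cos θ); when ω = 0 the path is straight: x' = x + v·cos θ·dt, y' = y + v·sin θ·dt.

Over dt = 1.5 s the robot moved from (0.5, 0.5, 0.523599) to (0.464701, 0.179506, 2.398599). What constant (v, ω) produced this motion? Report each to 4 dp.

v = -0.2500, ω = 1.2500

Δθ = 2.398599 − 0.523599 = 1.875000
ω = Δθ/dt = 1.875000/1.5 = 1.2500
R = −Δy/(cos θ' − cos θ) = -0.2000
v = R·ω = -0.2000·1.2500 = -0.2500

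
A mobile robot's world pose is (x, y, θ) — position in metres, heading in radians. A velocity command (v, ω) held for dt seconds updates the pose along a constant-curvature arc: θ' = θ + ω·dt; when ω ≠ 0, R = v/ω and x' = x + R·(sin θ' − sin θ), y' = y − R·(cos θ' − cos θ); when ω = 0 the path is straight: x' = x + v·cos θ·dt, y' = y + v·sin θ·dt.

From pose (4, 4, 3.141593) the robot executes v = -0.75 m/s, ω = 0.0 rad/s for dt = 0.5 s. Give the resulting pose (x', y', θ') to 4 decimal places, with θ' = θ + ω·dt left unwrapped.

θ' = 3.1416 + 0.0·0.5 = 3.1416
ω = 0 → straight: x' = 4 + -0.75·cos(3.1416)·0.5 = 4.3750
y' = 4 + -0.75·sin(3.1416)·0.5 = 4.0000

(4.3750, 4.0000, 3.1416)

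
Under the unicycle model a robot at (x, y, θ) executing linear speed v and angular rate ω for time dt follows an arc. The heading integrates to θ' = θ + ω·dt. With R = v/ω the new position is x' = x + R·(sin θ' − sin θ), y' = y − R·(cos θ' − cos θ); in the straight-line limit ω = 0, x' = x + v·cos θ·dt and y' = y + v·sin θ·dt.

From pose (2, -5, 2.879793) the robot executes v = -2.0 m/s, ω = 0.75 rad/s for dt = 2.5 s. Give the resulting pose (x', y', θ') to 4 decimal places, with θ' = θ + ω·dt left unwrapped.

(5.3545, -2.3112, 4.7548)

θ' = 2.8798 + 0.75·2.5 = 4.7548
R = v/ω = -2.0/0.75 = -2.6667
x' = 2 + -2.6667·(sin 4.7548 − sin 2.8798) = 5.3545
y' = -5 − -2.6667·(cos 4.7548 − cos 2.8798) = -2.3112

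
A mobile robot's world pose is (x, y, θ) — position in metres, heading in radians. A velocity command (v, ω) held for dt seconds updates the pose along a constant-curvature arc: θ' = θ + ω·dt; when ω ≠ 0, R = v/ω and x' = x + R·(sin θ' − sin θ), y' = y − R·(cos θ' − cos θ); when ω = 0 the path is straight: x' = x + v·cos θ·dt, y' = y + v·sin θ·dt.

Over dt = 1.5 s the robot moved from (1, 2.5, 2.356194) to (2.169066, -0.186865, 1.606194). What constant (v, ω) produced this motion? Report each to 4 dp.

Δθ = 1.606194 − 2.356194 = -0.750000
ω = Δθ/dt = -0.750000/1.5 = -0.5000
R = −Δy/(cos θ' − cos θ) = 4.0000
v = R·ω = 4.0000·-0.5000 = -2.0000

v = -2.0000, ω = -0.5000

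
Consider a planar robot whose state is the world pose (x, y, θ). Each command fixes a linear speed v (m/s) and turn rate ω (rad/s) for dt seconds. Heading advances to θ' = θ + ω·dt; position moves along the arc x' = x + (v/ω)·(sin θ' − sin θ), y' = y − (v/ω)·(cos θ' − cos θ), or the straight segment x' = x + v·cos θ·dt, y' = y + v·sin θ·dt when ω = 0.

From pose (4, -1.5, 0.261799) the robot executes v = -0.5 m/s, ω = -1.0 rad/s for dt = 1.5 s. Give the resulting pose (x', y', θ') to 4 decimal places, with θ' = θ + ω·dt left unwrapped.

θ' = 0.2618 + -1.0·1.5 = -1.2382
R = v/ω = -0.5/-1.0 = 0.5000
x' = 4 + 0.5000·(sin -1.2382 − sin 0.2618) = 3.3980
y' = -1.5 − 0.5000·(cos -1.2382 − cos 0.2618) = -1.1803

(3.3980, -1.1803, -1.2382)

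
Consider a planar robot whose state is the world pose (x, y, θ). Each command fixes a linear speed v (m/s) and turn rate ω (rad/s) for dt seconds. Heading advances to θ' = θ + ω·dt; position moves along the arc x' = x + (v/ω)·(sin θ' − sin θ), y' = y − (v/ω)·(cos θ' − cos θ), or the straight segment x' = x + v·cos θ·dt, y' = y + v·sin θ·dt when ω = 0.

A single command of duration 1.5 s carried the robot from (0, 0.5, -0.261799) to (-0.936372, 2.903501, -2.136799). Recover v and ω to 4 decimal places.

Δθ = -2.136799 − -0.261799 = -1.875000
ω = Δθ/dt = -1.875000/1.5 = -1.2500
R = −Δy/(cos θ' − cos θ) = 1.6000
v = R·ω = 1.6000·-1.2500 = -2.0000

v = -2.0000, ω = -1.2500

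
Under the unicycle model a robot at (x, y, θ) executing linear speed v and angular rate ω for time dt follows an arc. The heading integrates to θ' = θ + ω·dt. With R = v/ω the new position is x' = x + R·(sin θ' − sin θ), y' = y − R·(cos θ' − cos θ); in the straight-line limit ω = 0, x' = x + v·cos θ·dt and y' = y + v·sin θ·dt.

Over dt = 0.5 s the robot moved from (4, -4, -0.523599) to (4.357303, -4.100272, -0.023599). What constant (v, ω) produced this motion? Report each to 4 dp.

v = 0.7500, ω = 1.0000

Δθ = -0.023599 − -0.523599 = 0.500000
ω = Δθ/dt = 0.500000/0.5 = 1.0000
R = Δx/(sin θ' − sin θ) = 0.7500
v = R·ω = 0.7500·1.0000 = 0.7500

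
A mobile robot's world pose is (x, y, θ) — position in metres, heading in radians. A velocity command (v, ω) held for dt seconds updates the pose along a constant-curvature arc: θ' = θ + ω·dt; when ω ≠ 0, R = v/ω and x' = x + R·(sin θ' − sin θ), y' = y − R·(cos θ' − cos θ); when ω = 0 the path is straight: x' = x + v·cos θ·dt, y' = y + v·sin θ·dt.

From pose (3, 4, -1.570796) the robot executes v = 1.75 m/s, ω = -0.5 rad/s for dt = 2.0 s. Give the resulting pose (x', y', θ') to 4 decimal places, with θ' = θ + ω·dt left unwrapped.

(1.3911, 1.0549, -2.5708)

θ' = -1.5708 + -0.5·2.0 = -2.5708
R = v/ω = 1.75/-0.5 = -3.5000
x' = 3 + -3.5000·(sin -2.5708 − sin -1.5708) = 1.3911
y' = 4 − -3.5000·(cos -2.5708 − cos -1.5708) = 1.0549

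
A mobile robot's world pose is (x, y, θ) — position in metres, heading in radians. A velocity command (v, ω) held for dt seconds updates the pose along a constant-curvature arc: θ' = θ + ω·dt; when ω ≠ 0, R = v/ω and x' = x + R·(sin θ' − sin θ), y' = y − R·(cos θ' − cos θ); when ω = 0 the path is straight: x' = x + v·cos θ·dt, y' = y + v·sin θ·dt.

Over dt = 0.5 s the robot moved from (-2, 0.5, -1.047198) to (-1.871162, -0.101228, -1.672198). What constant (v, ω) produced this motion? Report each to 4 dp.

Δθ = -1.672198 − -1.047198 = -0.625000
ω = Δθ/dt = -0.625000/0.5 = -1.2500
R = −Δy/(cos θ' − cos θ) = -1.0000
v = R·ω = -1.0000·-1.2500 = 1.2500

v = 1.2500, ω = -1.2500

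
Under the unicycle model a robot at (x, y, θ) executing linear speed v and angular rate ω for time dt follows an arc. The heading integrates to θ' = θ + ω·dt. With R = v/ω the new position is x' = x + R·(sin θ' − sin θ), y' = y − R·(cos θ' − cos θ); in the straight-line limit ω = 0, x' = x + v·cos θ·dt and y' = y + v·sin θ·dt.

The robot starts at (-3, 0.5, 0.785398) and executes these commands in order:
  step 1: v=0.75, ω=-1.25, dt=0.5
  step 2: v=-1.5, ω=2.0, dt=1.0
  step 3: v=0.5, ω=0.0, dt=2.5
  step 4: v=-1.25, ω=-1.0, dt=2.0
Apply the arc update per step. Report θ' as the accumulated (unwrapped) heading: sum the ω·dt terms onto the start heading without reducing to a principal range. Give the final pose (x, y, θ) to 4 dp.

(-4.7095, -1.3794, 0.1604)

step 1: θ'=0.1604 (R=-0.6000) → pose (-2.6716, 0.6680, 0.1604)
step 2: θ'=2.1604 (R=-0.7500) → pose (-3.1752, -0.4894, 2.1604)
step 3: θ'=2.1604 (straight) → pose (-3.8702, 0.5496, 2.1604)
step 4: θ'=0.1604 (R=1.2500) → pose (-4.7095, -1.3794, 0.1604)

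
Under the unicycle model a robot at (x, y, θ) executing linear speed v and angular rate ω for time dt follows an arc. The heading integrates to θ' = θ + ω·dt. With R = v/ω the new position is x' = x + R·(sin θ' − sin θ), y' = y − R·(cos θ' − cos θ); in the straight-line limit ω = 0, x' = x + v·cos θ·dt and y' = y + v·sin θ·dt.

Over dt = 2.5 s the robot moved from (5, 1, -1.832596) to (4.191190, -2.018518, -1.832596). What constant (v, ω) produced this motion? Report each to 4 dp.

v = 1.2500, ω = 0.0000

Δθ = -1.832596 − -1.832596 = 0.000000
ω = Δθ/dt = 0.000000/2.5 = 0.0000
ω = 0 → v = (Δx·cos θ + Δy·sin θ)/dt = 1.2500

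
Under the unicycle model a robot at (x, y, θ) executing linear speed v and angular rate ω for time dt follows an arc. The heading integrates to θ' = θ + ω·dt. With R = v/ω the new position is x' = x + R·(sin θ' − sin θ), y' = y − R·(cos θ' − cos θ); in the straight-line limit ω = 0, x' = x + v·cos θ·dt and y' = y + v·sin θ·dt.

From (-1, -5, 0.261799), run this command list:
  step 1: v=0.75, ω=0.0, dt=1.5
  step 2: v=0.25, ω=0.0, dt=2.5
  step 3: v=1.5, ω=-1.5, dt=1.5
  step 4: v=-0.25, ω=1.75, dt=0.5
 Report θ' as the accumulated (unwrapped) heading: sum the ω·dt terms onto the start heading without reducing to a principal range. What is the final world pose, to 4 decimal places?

(1.8609, -5.7974, -1.1132)

step 1: θ'=0.2618 (straight) → pose (0.0867, -4.7088, 0.2618)
step 2: θ'=0.2618 (straight) → pose (0.6904, -4.5471, 0.2618)
step 3: θ'=-1.9882 (R=-1.0000) → pose (1.8633, -5.9184, -1.9882)
step 4: θ'=-1.1132 (R=-0.1429) → pose (1.8609, -5.7974, -1.1132)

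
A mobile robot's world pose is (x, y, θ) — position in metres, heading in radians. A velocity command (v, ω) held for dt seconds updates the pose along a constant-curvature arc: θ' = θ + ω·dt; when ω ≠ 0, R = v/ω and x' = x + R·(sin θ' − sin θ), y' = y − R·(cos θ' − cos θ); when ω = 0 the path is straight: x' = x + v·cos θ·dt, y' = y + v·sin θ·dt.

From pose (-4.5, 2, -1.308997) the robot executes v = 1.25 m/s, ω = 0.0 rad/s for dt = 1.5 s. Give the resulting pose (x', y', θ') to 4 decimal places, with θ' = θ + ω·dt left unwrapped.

θ' = -1.3090 + 0.0·1.5 = -1.3090
ω = 0 → straight: x' = -4.5 + 1.25·cos(-1.3090)·1.5 = -4.0147
y' = 2 + 1.25·sin(-1.3090)·1.5 = 0.1889

(-4.0147, 0.1889, -1.3090)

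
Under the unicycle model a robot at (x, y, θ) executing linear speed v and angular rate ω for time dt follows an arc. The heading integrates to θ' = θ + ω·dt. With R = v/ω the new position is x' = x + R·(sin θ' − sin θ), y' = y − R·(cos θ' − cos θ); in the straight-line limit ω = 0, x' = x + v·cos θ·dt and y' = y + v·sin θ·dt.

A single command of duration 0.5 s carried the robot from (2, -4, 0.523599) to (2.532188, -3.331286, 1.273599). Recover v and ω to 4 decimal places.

Δθ = 1.273599 − 0.523599 = 0.750000
ω = Δθ/dt = 0.750000/0.5 = 1.5000
R = −Δy/(cos θ' − cos θ) = 1.1667
v = R·ω = 1.1667·1.5000 = 1.7500

v = 1.7500, ω = 1.5000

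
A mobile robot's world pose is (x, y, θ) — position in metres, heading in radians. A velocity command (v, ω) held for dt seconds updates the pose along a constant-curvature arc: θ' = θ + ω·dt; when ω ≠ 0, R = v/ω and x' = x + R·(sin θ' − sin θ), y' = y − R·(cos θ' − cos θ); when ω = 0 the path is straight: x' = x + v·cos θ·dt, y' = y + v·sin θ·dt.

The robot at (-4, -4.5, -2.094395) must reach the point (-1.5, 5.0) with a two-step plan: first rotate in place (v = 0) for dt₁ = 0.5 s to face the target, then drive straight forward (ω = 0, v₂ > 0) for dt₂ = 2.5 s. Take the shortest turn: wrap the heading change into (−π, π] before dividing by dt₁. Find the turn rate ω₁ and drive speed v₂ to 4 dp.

heading to target = atan2(5−-4.5, -1.5−-4) = 1.3135
Δθ = wrap(1.3135 − -2.0944) = -2.8753; ω₁ = Δθ/dt₁ = -5.7506
distance = √((-1.5−-4)² + (5−-4.5)²) = 9.8234; v₂ = distance/dt₂ = 3.9294

ω₁ = -5.7506, v₂ = 3.9294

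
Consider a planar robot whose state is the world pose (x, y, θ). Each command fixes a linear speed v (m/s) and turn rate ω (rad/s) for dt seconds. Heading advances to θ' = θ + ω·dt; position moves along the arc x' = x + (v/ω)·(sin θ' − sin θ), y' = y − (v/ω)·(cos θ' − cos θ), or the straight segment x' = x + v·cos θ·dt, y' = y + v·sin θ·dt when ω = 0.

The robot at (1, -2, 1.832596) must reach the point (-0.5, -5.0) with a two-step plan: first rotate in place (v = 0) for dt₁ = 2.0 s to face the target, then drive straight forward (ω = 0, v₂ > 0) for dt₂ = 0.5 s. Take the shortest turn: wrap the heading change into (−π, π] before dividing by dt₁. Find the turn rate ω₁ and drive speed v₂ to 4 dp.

heading to target = atan2(-5−-2, -0.5−1) = -2.0344
Δθ = wrap(-2.0344 − 1.8326) = 2.4161; ω₁ = Δθ/dt₁ = 1.2081
distance = √((-0.5−1)² + (-5−-2)²) = 3.3541; v₂ = distance/dt₂ = 6.7082

ω₁ = 1.2081, v₂ = 6.7082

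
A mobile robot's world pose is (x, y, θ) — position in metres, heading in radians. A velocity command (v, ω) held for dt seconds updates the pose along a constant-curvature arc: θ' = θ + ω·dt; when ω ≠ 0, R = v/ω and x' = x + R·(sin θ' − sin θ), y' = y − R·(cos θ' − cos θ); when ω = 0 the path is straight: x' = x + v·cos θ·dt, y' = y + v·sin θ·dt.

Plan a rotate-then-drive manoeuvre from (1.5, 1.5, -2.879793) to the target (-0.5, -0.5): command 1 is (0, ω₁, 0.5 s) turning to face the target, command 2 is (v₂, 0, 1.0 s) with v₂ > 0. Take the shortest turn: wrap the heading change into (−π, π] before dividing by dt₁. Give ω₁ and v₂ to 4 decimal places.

heading to target = atan2(-0.5−1.5, -0.5−1.5) = -2.3562
Δθ = wrap(-2.3562 − -2.8798) = 0.5236; ω₁ = Δθ/dt₁ = 1.0472
distance = √((-0.5−1.5)² + (-0.5−1.5)²) = 2.8284; v₂ = distance/dt₂ = 2.8284

ω₁ = 1.0472, v₂ = 2.8284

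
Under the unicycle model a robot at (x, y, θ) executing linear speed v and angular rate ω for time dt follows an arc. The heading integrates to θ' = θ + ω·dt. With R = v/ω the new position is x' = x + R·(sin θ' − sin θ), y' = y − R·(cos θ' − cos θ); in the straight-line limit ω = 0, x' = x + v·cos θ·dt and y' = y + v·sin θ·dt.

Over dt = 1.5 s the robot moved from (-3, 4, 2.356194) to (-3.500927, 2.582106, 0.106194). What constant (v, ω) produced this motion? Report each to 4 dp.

Δθ = 0.106194 − 2.356194 = -2.250000
ω = Δθ/dt = -2.250000/1.5 = -1.5000
R = −Δy/(cos θ' − cos θ) = 0.8333
v = R·ω = 0.8333·-1.5000 = -1.2500

v = -1.2500, ω = -1.5000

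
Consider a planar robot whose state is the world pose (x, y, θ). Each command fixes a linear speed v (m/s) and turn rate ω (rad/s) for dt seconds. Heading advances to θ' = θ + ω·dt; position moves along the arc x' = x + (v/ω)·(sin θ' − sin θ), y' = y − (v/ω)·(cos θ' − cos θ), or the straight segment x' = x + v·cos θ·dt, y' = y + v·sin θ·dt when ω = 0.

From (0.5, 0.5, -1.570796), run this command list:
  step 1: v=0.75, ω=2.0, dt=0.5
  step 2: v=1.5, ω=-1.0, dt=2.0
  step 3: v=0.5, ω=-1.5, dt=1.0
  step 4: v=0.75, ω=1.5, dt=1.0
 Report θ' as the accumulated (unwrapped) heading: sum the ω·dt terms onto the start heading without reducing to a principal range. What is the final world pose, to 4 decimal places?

(-0.4455, -2.1375, -2.5708)

step 1: θ'=-0.5708 (R=0.3750) → pose (0.6724, 0.1844, -0.5708)
step 2: θ'=-2.5708 (R=-1.5000) → pose (0.6724, -2.3400, -2.5708)
step 3: θ'=-4.0708 (R=-0.3333) → pose (0.2252, -2.2590, -4.0708)
step 4: θ'=-2.5708 (R=0.5000) → pose (-0.4455, -2.1375, -2.5708)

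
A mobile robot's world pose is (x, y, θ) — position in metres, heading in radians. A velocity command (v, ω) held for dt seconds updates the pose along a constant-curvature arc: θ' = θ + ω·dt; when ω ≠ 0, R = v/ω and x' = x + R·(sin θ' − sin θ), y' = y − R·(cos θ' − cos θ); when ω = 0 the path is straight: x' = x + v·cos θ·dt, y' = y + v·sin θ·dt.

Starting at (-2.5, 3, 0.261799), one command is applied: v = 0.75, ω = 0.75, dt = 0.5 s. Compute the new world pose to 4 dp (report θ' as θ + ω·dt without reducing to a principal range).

θ' = 0.2618 + 0.75·0.5 = 0.6368
R = v/ω = 0.75/0.75 = 1.0000
x' = -2.5 + 1.0000·(sin 0.6368 − sin 0.2618) = -2.1642
y' = 3 − 1.0000·(cos 0.6368 − cos 0.2618) = 3.1619

(-2.1642, 3.1619, 0.6368)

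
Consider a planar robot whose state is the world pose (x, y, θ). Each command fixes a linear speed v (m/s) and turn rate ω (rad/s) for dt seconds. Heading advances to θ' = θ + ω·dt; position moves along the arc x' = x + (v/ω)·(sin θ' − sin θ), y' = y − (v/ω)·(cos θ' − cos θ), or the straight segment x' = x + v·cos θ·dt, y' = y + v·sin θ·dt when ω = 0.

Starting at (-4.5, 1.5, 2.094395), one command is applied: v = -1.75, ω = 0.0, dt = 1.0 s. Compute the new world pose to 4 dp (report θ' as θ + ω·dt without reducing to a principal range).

(-3.6250, -0.0155, 2.0944)

θ' = 2.0944 + 0.0·1.0 = 2.0944
ω = 0 → straight: x' = -4.5 + -1.75·cos(2.0944)·1.0 = -3.6250
y' = 1.5 + -1.75·sin(2.0944)·1.0 = -0.0155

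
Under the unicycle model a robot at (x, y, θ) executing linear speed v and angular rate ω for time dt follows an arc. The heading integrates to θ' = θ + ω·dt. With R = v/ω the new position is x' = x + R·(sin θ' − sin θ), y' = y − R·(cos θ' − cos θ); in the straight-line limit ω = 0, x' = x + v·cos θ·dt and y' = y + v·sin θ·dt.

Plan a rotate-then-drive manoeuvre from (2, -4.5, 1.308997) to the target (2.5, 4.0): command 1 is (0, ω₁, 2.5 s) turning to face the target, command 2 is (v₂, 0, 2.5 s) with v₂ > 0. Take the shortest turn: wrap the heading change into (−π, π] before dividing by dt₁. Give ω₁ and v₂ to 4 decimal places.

heading to target = atan2(4−-4.5, 2.5−2) = 1.5120
Δθ = wrap(1.5120 − 1.3090) = 0.2030; ω₁ = Δθ/dt₁ = 0.0812
distance = √((2.5−2)² + (4−-4.5)²) = 8.5147; v₂ = distance/dt₂ = 3.4059

ω₁ = 0.0812, v₂ = 3.4059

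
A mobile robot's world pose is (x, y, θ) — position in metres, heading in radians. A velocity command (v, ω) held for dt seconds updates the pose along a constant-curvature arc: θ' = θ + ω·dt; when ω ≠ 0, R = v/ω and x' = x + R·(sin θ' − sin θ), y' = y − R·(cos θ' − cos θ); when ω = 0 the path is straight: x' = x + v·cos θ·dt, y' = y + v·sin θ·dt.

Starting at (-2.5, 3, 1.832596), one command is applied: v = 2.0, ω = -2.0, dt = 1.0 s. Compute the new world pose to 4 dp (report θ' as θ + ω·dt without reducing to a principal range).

(-1.3675, 4.2448, -0.1674)

θ' = 1.8326 + -2.0·1.0 = -0.1674
R = v/ω = 2.0/-2.0 = -1.0000
x' = -2.5 + -1.0000·(sin -0.1674 − sin 1.8326) = -1.3675
y' = 3 − -1.0000·(cos -0.1674 − cos 1.8326) = 4.2448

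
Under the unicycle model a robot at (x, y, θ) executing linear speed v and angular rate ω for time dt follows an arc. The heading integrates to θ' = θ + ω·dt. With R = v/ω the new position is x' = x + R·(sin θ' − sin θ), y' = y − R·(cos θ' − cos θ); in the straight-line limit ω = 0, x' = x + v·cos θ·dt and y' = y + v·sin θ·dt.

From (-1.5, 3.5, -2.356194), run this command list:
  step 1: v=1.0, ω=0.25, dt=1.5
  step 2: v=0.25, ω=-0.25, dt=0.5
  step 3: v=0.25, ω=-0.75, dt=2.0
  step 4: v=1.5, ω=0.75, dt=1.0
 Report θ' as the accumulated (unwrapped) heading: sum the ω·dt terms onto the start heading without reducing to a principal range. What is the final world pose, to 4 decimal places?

(-4.2916, 2.1594, -2.8562)

step 1: θ'=-1.9812 (R=4.0000) → pose (-2.3394, 2.2675, -1.9812)
step 2: θ'=-2.1062 (R=-1.0000) → pose (-2.3963, 2.1563, -2.1062)
step 3: θ'=-3.6062 (R=-0.3333) → pose (-2.8324, 2.0283, -3.6062)
step 4: θ'=-2.8562 (R=2.0000) → pose (-4.2916, 2.1594, -2.8562)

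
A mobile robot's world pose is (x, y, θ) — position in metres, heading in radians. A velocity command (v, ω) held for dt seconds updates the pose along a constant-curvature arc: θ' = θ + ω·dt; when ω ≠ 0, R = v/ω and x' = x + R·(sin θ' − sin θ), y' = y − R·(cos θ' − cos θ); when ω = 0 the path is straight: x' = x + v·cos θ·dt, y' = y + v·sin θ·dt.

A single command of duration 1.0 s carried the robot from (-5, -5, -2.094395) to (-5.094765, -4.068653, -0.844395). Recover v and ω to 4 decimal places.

Δθ = -0.844395 − -2.094395 = 1.250000
ω = Δθ/dt = 1.250000/1.0 = 1.2500
R = −Δy/(cos θ' − cos θ) = -0.8000
v = R·ω = -0.8000·1.2500 = -1.0000

v = -1.0000, ω = 1.2500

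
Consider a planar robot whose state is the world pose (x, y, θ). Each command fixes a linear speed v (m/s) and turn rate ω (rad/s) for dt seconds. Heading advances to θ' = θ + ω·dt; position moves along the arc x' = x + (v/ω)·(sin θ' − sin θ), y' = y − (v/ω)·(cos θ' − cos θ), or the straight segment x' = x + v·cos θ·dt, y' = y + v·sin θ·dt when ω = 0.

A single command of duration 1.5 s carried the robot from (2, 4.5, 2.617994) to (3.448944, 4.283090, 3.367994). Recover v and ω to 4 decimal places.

Δθ = 3.367994 − 2.617994 = 0.750000
ω = Δθ/dt = 0.750000/1.5 = 0.5000
R = Δx/(sin θ' − sin θ) = -2.0000
v = R·ω = -2.0000·0.5000 = -1.0000

v = -1.0000, ω = 0.5000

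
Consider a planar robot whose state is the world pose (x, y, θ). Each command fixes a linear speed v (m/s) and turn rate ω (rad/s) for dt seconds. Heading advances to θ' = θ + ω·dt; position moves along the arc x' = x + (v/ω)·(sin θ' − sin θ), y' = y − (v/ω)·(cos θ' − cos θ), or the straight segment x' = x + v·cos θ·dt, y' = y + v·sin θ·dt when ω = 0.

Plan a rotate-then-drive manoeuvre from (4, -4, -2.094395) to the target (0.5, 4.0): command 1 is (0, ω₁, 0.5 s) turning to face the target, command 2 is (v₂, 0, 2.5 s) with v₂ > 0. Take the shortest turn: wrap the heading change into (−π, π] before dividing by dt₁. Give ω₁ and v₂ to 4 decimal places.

heading to target = atan2(4−-4, 0.5−4) = 1.9832
Δθ = wrap(1.9832 − -2.0944) = -2.2056; ω₁ = Δθ/dt₁ = -4.4112
distance = √((0.5−4)² + (4−-4)²) = 8.7321; v₂ = distance/dt₂ = 3.4928

ω₁ = -4.4112, v₂ = 3.4928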